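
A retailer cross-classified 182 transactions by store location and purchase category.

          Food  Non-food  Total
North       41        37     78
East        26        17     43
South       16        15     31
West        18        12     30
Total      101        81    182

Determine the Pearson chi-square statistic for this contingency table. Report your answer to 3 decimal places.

1.137

Grand total N = 182.
Expected counts (row total × column total / N):
  North, Food: 78×101/182 = 43.2857
  North, Non-food: 78×81/182 = 34.7143
  East, Food: 43×101/182 = 23.8626
  East, Non-food: 43×81/182 = 19.1374
  South, Food: 31×101/182 = 17.2033
  South, Non-food: 31×81/182 = 13.7967
  West, Food: 30×101/182 = 16.6484
  West, Non-food: 30×81/182 = 13.3516
Contributions (O − E)²/E:
  (41 − 43.2857)²/43.2857 = 0.1207
  (37 − 34.7143)²/34.7143 = 0.1505
  (26 − 23.8626)²/23.8626 = 0.1914
  (17 − 19.1374)²/19.1374 = 0.2387
  (16 − 17.2033)²/17.2033 = 0.0842
  (15 − 13.7967)²/13.7967 = 0.1049
  (18 − 16.6484)²/16.6484 = 0.1097
  (12 − 13.3516)²/13.3516 = 0.1368
χ² = 0.1207 + 0.1505 + 0.1914 + 0.2387 + 0.0842 + 0.1049 + 0.1097 + 0.1368 = 1.137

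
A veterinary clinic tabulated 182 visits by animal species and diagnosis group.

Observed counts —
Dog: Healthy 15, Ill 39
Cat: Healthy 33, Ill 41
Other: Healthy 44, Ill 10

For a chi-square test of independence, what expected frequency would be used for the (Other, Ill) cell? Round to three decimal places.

26.703

Row total (Other) = 54; column total (Ill) = 90; grand total N = 182.
Expected count = (row total × column total) / N = 54 × 90 / 182 = 26.703.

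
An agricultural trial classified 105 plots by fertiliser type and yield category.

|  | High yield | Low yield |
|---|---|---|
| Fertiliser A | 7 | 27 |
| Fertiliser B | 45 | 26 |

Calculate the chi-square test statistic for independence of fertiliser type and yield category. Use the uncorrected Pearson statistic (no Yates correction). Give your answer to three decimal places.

Row totals: 34, 71. Column totals: 52, 53. Grand total N = 105.
Expected counts (row total × column total / N):
  Fertiliser A, High yield: 34×52/105 = 16.8381
  Fertiliser A, Low yield: 34×53/105 = 17.1619
  Fertiliser B, High yield: 71×52/105 = 35.1619
  Fertiliser B, Low yield: 71×53/105 = 35.8381
Contributions (O − E)²/E:
  (7 − 16.8381)²/16.8381 = 5.7482
  (27 − 17.1619)²/17.1619 = 5.6397
  (45 − 35.1619)²/35.1619 = 2.7526
  (26 − 35.8381)²/35.8381 = 2.7007
χ² = 5.7482 + 5.6397 + 2.7526 + 2.7007 = 16.841

16.841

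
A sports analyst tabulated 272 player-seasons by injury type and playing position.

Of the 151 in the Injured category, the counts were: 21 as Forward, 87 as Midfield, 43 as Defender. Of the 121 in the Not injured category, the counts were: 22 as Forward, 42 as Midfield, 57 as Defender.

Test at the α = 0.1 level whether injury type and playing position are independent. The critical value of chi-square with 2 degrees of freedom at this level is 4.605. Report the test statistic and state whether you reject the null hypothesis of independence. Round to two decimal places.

Row totals: 151, 121. Column totals: 43, 129, 100. Grand total N = 272.
Expected counts (row total × column total / N):
  Injured, Forward: 151×43/272 = 23.871
  Injured, Midfield: 151×129/272 = 71.614
  Injured, Defender: 151×100/272 = 55.515
  Not injured, Forward: 121×43/272 = 19.129
  Not injured, Midfield: 121×129/272 = 57.386
  Not injured, Defender: 121×100/272 = 44.485
Contributions (O − E)²/E:
  (21 − 23.871)²/23.871 = 0.3453
  (87 − 71.614)²/71.614 = 3.3056
  (43 − 55.515)²/55.515 = 2.8213
  (22 − 19.129)²/19.129 = 0.4309
  (42 − 57.386)²/57.386 = 4.1252
  (57 − 44.485)²/44.485 = 3.5209
χ² = 0.3453 + 3.3056 + 2.8213 + 0.4309 + 4.1252 + 3.5209 = 14.55
df = (2−1)(3−1) = 2. Since 14.55 > 4.605, reject the null hypothesis of independence at α = 0.1.

14.55; reject H₀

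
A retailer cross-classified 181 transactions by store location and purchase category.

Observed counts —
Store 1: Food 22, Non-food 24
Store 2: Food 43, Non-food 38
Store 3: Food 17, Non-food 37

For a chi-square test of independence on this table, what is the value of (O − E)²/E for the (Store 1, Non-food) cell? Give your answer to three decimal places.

Row total (Store 1) = 46; column total (Non-food) = 99; N = 181.
Expected count E = 46 × 99 / 181 = 25.16022.
Contribution = (O − E)²/E = (24 − 25.16022)² / 25.16022 = 0.054.

0.054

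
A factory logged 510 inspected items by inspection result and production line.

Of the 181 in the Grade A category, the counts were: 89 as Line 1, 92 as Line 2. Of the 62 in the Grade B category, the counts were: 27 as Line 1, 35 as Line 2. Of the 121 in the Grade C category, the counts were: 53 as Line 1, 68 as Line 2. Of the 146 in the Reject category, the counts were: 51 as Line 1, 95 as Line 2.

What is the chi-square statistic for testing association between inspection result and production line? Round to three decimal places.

6.721

Row totals: 181, 62, 121, 146. Column totals: 220, 290. Grand total N = 510.
Expected counts (row total × column total / N):
  Grade A, Line 1: 181×220/510 = 78.0784
  Grade A, Line 2: 181×290/510 = 102.9216
  Grade B, Line 1: 62×220/510 = 26.7451
  Grade B, Line 2: 62×290/510 = 35.2549
  Grade C, Line 1: 121×220/510 = 52.1961
  Grade C, Line 2: 121×290/510 = 68.8039
  Reject, Line 1: 146×220/510 = 62.9804
  Reject, Line 2: 146×290/510 = 83.0196
Contributions (O − E)²/E:
  (89 − 78.0784)²/78.0784 = 1.5277
  (92 − 102.9216)²/102.9216 = 1.1590
  (27 − 26.7451)²/26.7451 = 0.0024
  (35 − 35.2549)²/35.2549 = 0.0018
  (53 − 52.1961)²/52.1961 = 0.0124
  (68 − 68.8039)²/68.8039 = 0.0094
  (51 − 62.9804)²/62.9804 = 2.2790
  (95 − 83.0196)²/83.0196 = 1.7289
χ² = 1.5277 + 1.1590 + 0.0024 + 0.0018 + 0.0124 + 0.0094 + 2.2790 + 1.7289 = 6.721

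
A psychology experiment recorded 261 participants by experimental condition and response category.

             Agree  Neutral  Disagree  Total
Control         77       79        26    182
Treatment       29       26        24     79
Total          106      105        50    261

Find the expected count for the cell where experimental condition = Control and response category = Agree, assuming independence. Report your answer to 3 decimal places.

73.916

Row total (Control) = 182; column total (Agree) = 106; grand total N = 261.
Expected count = (row total × column total) / N = 182 × 106 / 261 = 73.916.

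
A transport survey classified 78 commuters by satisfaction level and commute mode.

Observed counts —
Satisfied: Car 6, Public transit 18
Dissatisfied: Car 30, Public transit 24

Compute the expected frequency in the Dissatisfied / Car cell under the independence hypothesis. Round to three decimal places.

Row total (Dissatisfied) = 54; column total (Car) = 36; grand total N = 78.
Expected count = (row total × column total) / N = 54 × 36 / 78 = 24.923.

24.923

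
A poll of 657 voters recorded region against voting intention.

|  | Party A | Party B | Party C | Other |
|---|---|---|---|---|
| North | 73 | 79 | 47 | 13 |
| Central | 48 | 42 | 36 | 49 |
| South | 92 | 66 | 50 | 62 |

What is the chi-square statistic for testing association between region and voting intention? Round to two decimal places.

Row totals: 212, 175, 270. Column totals: 213, 187, 133, 124. Grand total N = 657.
Expected counts (row total × column total / N):
  North, Party A: 212×213/657 = 68.731
  North, Party B: 212×187/657 = 60.341
  North, Party C: 212×133/657 = 42.916
  North, Other: 212×124/657 = 40.012
  Central, Party A: 175×213/657 = 56.735
  Central, Party B: 175×187/657 = 49.810
  Central, Party C: 175×133/657 = 35.426
  Central, Other: 175×124/657 = 33.029
  South, Party A: 270×213/657 = 87.534
  South, Party B: 270×187/657 = 76.849
  South, Party C: 270×133/657 = 54.658
  South, Other: 270×124/657 = 50.959
Contributions (O − E)²/E:
  (73 − 68.731)²/68.731 = 0.2652
  (79 − 60.341)²/60.341 = 5.7698
  (47 − 42.916)²/42.916 = 0.3886
  (13 − 40.012)²/40.012 = 18.2357
  (48 − 56.735)²/56.735 = 1.3449
  (42 − 49.810)²/49.810 = 1.2246
  (36 − 35.426)²/35.426 = 0.0093
  (49 − 33.029)²/33.029 = 7.7227
  (92 − 87.534)²/87.534 = 0.2279
  (66 − 76.849)²/76.849 = 1.5316
  (50 − 54.658)²/54.658 = 0.3970
  (62 − 50.959)²/50.959 = 2.3922
χ² = 0.2652 + 5.7698 + 0.3886 + 18.2357 + 1.3449 + 1.2246 + 0.0093 + 7.7227 + 0.2279 + 1.5316 + 0.3970 + 2.3922 = 39.51

39.51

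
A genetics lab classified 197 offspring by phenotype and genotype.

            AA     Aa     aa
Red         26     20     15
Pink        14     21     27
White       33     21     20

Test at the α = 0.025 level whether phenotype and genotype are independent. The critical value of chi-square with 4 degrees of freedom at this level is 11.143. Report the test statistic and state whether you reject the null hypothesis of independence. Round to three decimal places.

Row totals: 61, 62, 74. Column totals: 73, 62, 62. Grand total N = 197.
Expected counts (row total × column total / N):
  Red, AA: 61×73/197 = 22.60406
  Red, Aa: 61×62/197 = 19.19797
  Red, aa: 61×62/197 = 19.19797
  Pink, AA: 62×73/197 = 22.97462
  Pink, Aa: 62×62/197 = 19.51269
  Pink, aa: 62×62/197 = 19.51269
  White, AA: 74×73/197 = 27.42132
  White, Aa: 74×62/197 = 23.28934
  White, aa: 74×62/197 = 23.28934
Contributions (O − E)²/E:
  (26 − 22.60406)²/22.60406 = 0.5102
  (20 − 19.19797)²/19.19797 = 0.0335
  (15 − 19.19797)²/19.19797 = 0.9180
  (14 − 22.97462)²/22.97462 = 3.5058
  (21 − 19.51269)²/19.51269 = 0.1134
  (27 − 19.51269)²/19.51269 = 2.8730
  (33 − 27.42132)²/27.42132 = 1.1349
  (21 − 23.28934)²/23.28934 = 0.2250
  (20 − 23.28934)²/23.28934 = 0.4646
χ² = 0.5102 + 0.0335 + 0.9180 + 3.5058 + 0.1134 + 2.8730 + 1.1349 + 0.2250 + 0.4646 = 9.778
df = (3−1)(3−1) = 4. Since 9.778 < 11.143, fail to reject the null hypothesis of independence at α = 0.025.

9.778; fail to reject H₀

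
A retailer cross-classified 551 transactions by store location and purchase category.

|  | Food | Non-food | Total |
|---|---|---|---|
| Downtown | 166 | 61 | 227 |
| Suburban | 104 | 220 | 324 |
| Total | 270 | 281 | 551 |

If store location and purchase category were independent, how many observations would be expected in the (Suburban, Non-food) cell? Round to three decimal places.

Row total (Suburban) = 324; column total (Non-food) = 281; grand total N = 551.
Expected count = (row total × column total) / N = 324 × 281 / 551 = 165.234.

165.234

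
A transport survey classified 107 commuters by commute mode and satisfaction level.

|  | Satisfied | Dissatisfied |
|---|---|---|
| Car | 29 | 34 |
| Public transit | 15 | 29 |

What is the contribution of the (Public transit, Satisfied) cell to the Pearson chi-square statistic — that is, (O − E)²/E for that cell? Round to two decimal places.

Row total (Public transit) = 44; column total (Satisfied) = 44; N = 107.
Expected count E = 44 × 44 / 107 = 18.093.
Contribution = (O − E)²/E = (15 − 18.093)² / 18.093 = 0.53.

0.53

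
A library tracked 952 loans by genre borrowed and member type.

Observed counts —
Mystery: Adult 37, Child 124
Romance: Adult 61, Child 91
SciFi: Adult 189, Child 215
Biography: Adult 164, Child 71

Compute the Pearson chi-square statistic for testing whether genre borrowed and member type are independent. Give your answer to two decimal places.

89.03

Row totals: 161, 152, 404, 235. Column totals: 451, 501. Grand total N = 952.
Expected counts (row total × column total / N):
  Mystery, Adult: 161×451/952 = 76.272
  Mystery, Child: 161×501/952 = 84.728
  Romance, Adult: 152×451/952 = 72.008
  Romance, Child: 152×501/952 = 79.992
  SciFi, Adult: 404×451/952 = 191.391
  SciFi, Child: 404×501/952 = 212.609
  Biography, Adult: 235×451/952 = 111.329
  Biography, Child: 235×501/952 = 123.671
Contributions (O − E)²/E:
  (37 − 76.272)²/76.272 = 20.2209
  (124 − 84.728)²/84.728 = 18.2028
  (61 − 72.008)²/72.008 = 1.6828
  (91 − 79.992)²/79.992 = 1.5149
  (189 − 191.391)²/191.391 = 0.0299
  (215 − 212.609)²/212.609 = 0.0269
  (164 − 111.329)²/111.329 = 24.9192
  (71 − 123.671)²/123.671 = 22.4324
χ² = 20.2209 + 18.2028 + 1.6828 + 1.5149 + 0.0299 + 0.0269 + 24.9192 + 22.4324 = 89.03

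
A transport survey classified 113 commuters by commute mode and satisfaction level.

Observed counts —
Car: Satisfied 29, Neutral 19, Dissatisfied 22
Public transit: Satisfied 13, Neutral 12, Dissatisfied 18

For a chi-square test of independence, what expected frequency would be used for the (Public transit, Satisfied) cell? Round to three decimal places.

15.982

Row total (Public transit) = 43; column total (Satisfied) = 42; grand total N = 113.
Expected count = (row total × column total) / N = 43 × 42 / 113 = 15.982.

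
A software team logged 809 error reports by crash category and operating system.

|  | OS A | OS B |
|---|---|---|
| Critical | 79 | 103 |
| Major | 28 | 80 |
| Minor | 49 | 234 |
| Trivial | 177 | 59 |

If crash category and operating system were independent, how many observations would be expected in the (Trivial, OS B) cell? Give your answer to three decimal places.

Row total (Trivial) = 236; column total (OS B) = 476; grand total N = 809.
Expected count = (row total × column total) / N = 236 × 476 / 809 = 138.858.

138.858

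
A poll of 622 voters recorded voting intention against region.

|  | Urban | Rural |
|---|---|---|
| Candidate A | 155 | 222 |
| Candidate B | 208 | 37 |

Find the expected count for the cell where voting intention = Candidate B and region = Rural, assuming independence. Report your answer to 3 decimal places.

102.018

Row total (Candidate B) = 245; column total (Rural) = 259; grand total N = 622.
Expected count = (row total × column total) / N = 245 × 259 / 622 = 102.018.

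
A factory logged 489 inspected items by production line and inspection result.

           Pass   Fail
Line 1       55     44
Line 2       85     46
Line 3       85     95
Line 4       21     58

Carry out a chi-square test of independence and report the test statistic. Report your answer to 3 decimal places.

30.700

Row totals: 99, 131, 180, 79. Column totals: 246, 243. Grand total N = 489.
Expected counts (row total × column total / N):
  Line 1, Pass: 99×246/489 = 49.8037
  Line 1, Fail: 99×243/489 = 49.1963
  Line 2, Pass: 131×246/489 = 65.9018
  Line 2, Fail: 131×243/489 = 65.0982
  Line 3, Pass: 180×246/489 = 90.5521
  Line 3, Fail: 180×243/489 = 89.4479
  Line 4, Pass: 79×246/489 = 39.7423
  Line 4, Fail: 79×243/489 = 39.2577
Contributions (O − E)²/E:
  (55 − 49.8037)²/49.8037 = 0.5422
  (44 − 49.1963)²/49.1963 = 0.5489
  (85 − 65.9018)²/65.9018 = 5.5346
  (46 − 65.0982)²/65.0982 = 5.6029
  (85 − 90.5521)²/90.5521 = 0.3404
  (95 − 89.4479)²/89.4479 = 0.3446
  (21 − 39.7423)²/39.7423 = 8.8388
  (58 − 39.2577)²/39.2577 = 8.9479
χ² = 0.5422 + 0.5489 + 5.5346 + 5.6029 + 0.3404 + 0.3446 + 8.8388 + 8.9479 = 30.700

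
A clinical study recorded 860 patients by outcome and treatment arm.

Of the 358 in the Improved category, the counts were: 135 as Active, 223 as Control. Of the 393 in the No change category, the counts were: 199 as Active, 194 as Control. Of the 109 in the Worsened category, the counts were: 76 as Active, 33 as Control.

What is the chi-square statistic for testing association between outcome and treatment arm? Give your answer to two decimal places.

Row totals: 358, 393, 109. Column totals: 410, 450. Grand total N = 860.
Expected counts (row total × column total / N):
  Improved, Active: 358×410/860 = 170.674
  Improved, Control: 358×450/860 = 187.326
  No change, Active: 393×410/860 = 187.360
  No change, Control: 393×450/860 = 205.640
  Worsened, Active: 109×410/860 = 51.965
  Worsened, Control: 109×450/860 = 57.035
Contributions (O − E)²/E:
  (135 − 170.674)²/170.674 = 7.4565
  (223 − 187.326)²/187.326 = 6.7937
  (199 − 187.360)²/187.360 = 0.7232
  (194 − 205.640)²/205.640 = 0.6589
  (76 − 51.965)²/51.965 = 11.1167
  (33 − 57.035)²/57.035 = 10.1285
χ² = 7.4565 + 6.7937 + 0.7232 + 0.6589 + 11.1167 + 10.1285 = 36.88

36.88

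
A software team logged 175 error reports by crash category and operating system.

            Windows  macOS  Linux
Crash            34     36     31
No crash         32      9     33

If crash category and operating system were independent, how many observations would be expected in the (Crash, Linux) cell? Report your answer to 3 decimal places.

Row total (Crash) = 101; column total (Linux) = 64; grand total N = 175.
Expected count = (row total × column total) / N = 101 × 64 / 175 = 36.937.

36.937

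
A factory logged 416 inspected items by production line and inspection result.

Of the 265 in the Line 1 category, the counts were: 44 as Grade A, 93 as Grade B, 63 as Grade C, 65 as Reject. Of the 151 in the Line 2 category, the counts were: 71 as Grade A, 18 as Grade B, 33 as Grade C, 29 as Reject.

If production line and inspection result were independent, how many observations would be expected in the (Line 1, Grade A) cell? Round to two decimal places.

73.26

Row total (Line 1) = 265; column total (Grade A) = 115; grand total N = 416.
Expected count = (row total × column total) / N = 265 × 115 / 416 = 73.26.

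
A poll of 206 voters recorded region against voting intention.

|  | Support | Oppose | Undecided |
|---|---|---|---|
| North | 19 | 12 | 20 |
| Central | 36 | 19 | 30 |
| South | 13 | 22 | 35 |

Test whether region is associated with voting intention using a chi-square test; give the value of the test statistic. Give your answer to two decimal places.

Row totals: 51, 85, 70. Column totals: 68, 53, 85. Grand total N = 206.
Expected counts (row total × column total / N):
  North, Support: 51×68/206 = 16.835
  North, Oppose: 51×53/206 = 13.121
  North, Undecided: 51×85/206 = 21.044
  Central, Support: 85×68/206 = 28.058
  Central, Oppose: 85×53/206 = 21.869
  Central, Undecided: 85×85/206 = 35.073
  South, Support: 70×68/206 = 23.107
  South, Oppose: 70×53/206 = 18.010
  South, Undecided: 70×85/206 = 28.883
Contributions (O − E)²/E:
  (19 − 16.835)²/16.835 = 0.2784
  (12 − 13.121)²/13.121 = 0.0958
  (20 − 21.044)²/21.044 = 0.0518
  (36 − 28.058)²/28.058 = 2.2480
  (19 − 21.869)²/21.869 = 0.3764
  (30 − 35.073)²/35.073 = 0.7338
  (13 − 23.107)²/23.107 = 4.4208
  (22 − 18.010)²/18.010 = 0.8840
  (35 − 28.883)²/28.883 = 1.2955
χ² = 0.2784 + 0.0958 + 0.0518 + 2.2480 + 0.3764 + 0.7338 + 4.4208 + 0.8840 + 1.2955 = 10.38

10.38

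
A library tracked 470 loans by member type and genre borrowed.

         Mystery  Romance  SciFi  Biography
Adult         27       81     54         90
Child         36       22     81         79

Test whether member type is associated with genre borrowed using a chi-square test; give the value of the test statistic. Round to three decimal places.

Row totals: 252, 218. Column totals: 63, 103, 135, 169. Grand total N = 470.
Expected counts (row total × column total / N):
  Adult, Mystery: 252×63/470 = 33.7787
  Adult, Romance: 252×103/470 = 55.2255
  Adult, SciFi: 252×135/470 = 72.3830
  Adult, Biography: 252×169/470 = 90.6128
  Child, Mystery: 218×63/470 = 29.2213
  Child, Romance: 218×103/470 = 47.7745
  Child, SciFi: 218×135/470 = 62.6170
  Child, Biography: 218×169/470 = 78.3872
Contributions (O − E)²/E:
  (27 − 33.7787)²/33.7787 = 1.3603
  (81 − 55.2255)²/55.2255 = 12.0293
  (54 − 72.3830)²/72.3830 = 4.6687
  (90 − 90.6128)²/90.6128 = 0.0041
  (36 − 29.2213)²/29.2213 = 1.5725
  (22 − 47.7745)²/47.7745 = 13.9054
  (81 − 62.6170)²/62.6170 = 5.3969
  (79 − 78.3872)²/78.3872 = 0.0048
χ² = 1.3603 + 12.0293 + 4.6687 + 0.0041 + 1.5725 + 13.9054 + 5.3969 + 0.0048 = 38.942

38.942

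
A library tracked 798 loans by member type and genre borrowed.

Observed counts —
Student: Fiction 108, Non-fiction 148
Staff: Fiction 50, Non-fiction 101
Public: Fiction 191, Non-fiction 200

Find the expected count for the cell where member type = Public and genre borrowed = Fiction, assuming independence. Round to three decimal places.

171.001

Row total (Public) = 391; column total (Fiction) = 349; grand total N = 798.
Expected count = (row total × column total) / N = 391 × 349 / 798 = 171.001.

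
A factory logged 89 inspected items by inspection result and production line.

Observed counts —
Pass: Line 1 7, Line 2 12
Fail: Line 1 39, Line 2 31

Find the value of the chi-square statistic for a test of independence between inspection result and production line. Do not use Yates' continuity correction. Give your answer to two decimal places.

Row totals: 19, 70. Column totals: 46, 43. Grand total N = 89.
Expected counts (row total × column total / N):
  Pass, Line 1: 19×46/89 = 9.820
  Pass, Line 2: 19×43/89 = 9.180
  Fail, Line 1: 70×46/89 = 36.180
  Fail, Line 2: 70×43/89 = 33.820
Contributions (O − E)²/E:
  (7 − 9.820)²/9.820 = 0.8098
  (12 − 9.180)²/9.180 = 0.8663
  (39 − 36.180)²/36.180 = 0.2198
  (31 − 33.820)²/33.820 = 0.2351
χ² = 0.8098 + 0.8663 + 0.2198 + 0.2351 = 2.13

2.13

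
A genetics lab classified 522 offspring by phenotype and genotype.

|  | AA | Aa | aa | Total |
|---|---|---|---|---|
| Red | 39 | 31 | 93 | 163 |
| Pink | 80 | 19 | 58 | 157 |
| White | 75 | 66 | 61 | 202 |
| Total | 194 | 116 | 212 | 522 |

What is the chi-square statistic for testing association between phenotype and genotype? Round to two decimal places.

Grand total N = 522.
Expected counts (row total × column total / N):
  Red, AA: 163×194/522 = 60.579
  Red, Aa: 163×116/522 = 36.222
  Red, aa: 163×212/522 = 66.199
  Pink, AA: 157×194/522 = 58.349
  Pink, Aa: 157×116/522 = 34.889
  Pink, aa: 157×212/522 = 63.762
  White, AA: 202×194/522 = 75.073
  White, Aa: 202×116/522 = 44.889
  White, aa: 202×212/522 = 82.038
Contributions (O − E)²/E:
  (39 − 60.579)²/60.579 = 7.6867
  (31 − 36.222)²/36.222 = 0.7528
  (93 − 66.199)²/66.199 = 10.8505
  (80 − 58.349)²/58.349 = 8.0338
  (19 − 34.889)²/34.889 = 7.2361
  (58 − 63.762)²/63.762 = 0.5207
  (75 − 75.073)²/75.073 = 0.0001
  (66 − 44.889)²/44.889 = 9.9284
  (61 − 82.038)²/82.038 = 5.3950
χ² = 7.6867 + 0.7528 + 10.8505 + 8.0338 + 7.2361 + 0.5207 + 0.0001 + 9.9284 + 5.3950 = 50.40

50.40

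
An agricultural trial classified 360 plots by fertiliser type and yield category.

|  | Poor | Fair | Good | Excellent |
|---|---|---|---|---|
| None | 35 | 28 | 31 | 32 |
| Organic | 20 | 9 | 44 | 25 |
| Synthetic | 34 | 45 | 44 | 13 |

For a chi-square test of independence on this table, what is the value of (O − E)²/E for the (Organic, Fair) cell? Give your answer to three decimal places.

7.951

Row total (Organic) = 98; column total (Fair) = 82; N = 360.
Expected count E = 98 × 82 / 360 = 22.3222.
Contribution = (O − E)²/E = (9 − 22.3222)² / 22.3222 = 7.951.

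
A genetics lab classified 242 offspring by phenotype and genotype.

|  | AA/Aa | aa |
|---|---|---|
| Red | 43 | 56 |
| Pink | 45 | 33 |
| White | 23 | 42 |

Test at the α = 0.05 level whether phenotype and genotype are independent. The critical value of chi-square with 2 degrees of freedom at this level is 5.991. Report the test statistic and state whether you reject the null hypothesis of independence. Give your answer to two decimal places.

7.51; reject H₀

Row totals: 99, 78, 65. Column totals: 111, 131. Grand total N = 242.
Expected counts (row total × column total / N):
  Red, AA/Aa: 99×111/242 = 45.409
  Red, aa: 99×131/242 = 53.591
  Pink, AA/Aa: 78×111/242 = 35.777
  Pink, aa: 78×131/242 = 42.223
  White, AA/Aa: 65×111/242 = 29.814
  White, aa: 65×131/242 = 35.186
Contributions (O − E)²/E:
  (43 − 45.409)²/45.409 = 0.1278
  (56 − 53.591)²/53.591 = 0.1083
  (45 − 35.777)²/35.777 = 2.3776
  (33 − 42.223)²/42.223 = 2.0146
  (23 − 29.814)²/29.814 = 1.5573
  (42 − 35.186)²/35.186 = 1.3196
χ² = 0.1278 + 0.1083 + 2.3776 + 2.0146 + 1.5573 + 1.3196 = 7.51
df = (3−1)(2−1) = 2. Since 7.51 > 5.991, reject the null hypothesis of independence at α = 0.05.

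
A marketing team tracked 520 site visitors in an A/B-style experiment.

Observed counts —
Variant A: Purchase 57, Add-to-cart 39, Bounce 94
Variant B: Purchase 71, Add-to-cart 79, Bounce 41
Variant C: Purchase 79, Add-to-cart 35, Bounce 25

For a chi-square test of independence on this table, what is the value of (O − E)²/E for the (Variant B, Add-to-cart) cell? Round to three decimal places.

9.252

Row total (Variant B) = 191; column total (Add-to-cart) = 153; N = 520.
Expected count E = 191 × 153 / 520 = 56.1981.
Contribution = (O − E)²/E = (79 − 56.1981)² / 56.1981 = 9.252.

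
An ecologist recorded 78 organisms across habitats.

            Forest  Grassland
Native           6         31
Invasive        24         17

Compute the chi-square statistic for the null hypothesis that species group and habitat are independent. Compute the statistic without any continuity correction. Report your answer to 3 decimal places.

Row totals: 37, 41. Column totals: 30, 48. Grand total N = 78.
Expected counts (row total × column total / N):
  Native, Forest: 37×30/78 = 14.23077
  Native, Grassland: 37×48/78 = 22.76923
  Invasive, Forest: 41×30/78 = 15.76923
  Invasive, Grassland: 41×48/78 = 25.23077
Contributions (O − E)²/E:
  (6 − 14.23077)²/14.23077 = 4.7605
  (31 − 22.76923)²/22.76923 = 2.9753
  (24 − 15.76923)²/15.76923 = 4.2961
  (17 − 25.23077)²/25.23077 = 2.6850
χ² = 4.7605 + 2.9753 + 4.2961 + 2.6850 = 14.717

14.717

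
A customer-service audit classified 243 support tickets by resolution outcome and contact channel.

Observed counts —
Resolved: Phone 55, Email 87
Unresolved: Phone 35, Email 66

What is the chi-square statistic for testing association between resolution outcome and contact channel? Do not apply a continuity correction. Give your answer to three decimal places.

Row totals: 142, 101. Column totals: 90, 153. Grand total N = 243.
Expected counts (row total × column total / N):
  Resolved, Phone: 142×90/243 = 52.5926
  Resolved, Email: 142×153/243 = 89.4074
  Unresolved, Phone: 101×90/243 = 37.4074
  Unresolved, Email: 101×153/243 = 63.5926
Contributions (O − E)²/E:
  (55 − 52.5926)²/52.5926 = 0.1102
  (87 − 89.4074)²/89.4074 = 0.0648
  (35 − 37.4074)²/37.4074 = 0.1549
  (66 − 63.5926)²/63.5926 = 0.0911
χ² = 0.1102 + 0.0648 + 0.1549 + 0.0911 = 0.421

0.421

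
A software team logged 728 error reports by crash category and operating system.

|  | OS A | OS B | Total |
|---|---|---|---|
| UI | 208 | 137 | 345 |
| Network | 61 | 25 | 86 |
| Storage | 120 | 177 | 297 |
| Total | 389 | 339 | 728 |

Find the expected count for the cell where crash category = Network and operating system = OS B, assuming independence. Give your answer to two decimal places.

40.05

Row total (Network) = 86; column total (OS B) = 339; grand total N = 728.
Expected count = (row total × column total) / N = 86 × 339 / 728 = 40.05.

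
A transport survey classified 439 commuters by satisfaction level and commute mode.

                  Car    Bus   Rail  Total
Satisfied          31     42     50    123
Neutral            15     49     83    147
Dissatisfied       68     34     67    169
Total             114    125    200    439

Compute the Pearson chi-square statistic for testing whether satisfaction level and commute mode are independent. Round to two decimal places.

Grand total N = 439.
Expected counts (row total × column total / N):
  Satisfied, Car: 123×114/439 = 31.941
  Satisfied, Bus: 123×125/439 = 35.023
  Satisfied, Rail: 123×200/439 = 56.036
  Neutral, Car: 147×114/439 = 38.173
  Neutral, Bus: 147×125/439 = 41.856
  Neutral, Rail: 147×200/439 = 66.970
  Dissatisfied, Car: 169×114/439 = 43.886
  Dissatisfied, Bus: 169×125/439 = 48.121
  Dissatisfied, Rail: 169×200/439 = 76.993
Contributions (O − E)²/E:
  (31 − 31.941)²/31.941 = 0.0277
  (42 − 35.023)²/35.023 = 1.3899
  (50 − 56.036)²/56.036 = 0.6502
  (15 − 38.173)²/38.173 = 14.0672
  (49 − 41.856)²/41.856 = 1.2193
  (83 − 66.970)²/66.970 = 3.8370
  (68 − 43.886)²/43.886 = 13.2499
  (34 − 48.121)²/48.121 = 4.1438
  (67 − 76.993)²/76.993 = 1.2970
χ² = 0.0277 + 1.3899 + 0.6502 + 14.0672 + 1.2193 + 3.8370 + 13.2499 + 4.1438 + 1.2970 = 39.88

39.88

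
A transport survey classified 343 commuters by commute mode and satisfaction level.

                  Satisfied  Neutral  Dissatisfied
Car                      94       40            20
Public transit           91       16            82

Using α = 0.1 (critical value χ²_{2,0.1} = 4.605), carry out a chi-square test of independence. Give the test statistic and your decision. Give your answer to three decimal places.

44.917; reject H₀

Row totals: 154, 189. Column totals: 185, 56, 102. Grand total N = 343.
Expected counts (row total × column total / N):
  Car, Satisfied: 154×185/343 = 83.0612
  Car, Neutral: 154×56/343 = 25.1429
  Car, Dissatisfied: 154×102/343 = 45.7959
  Public transit, Satisfied: 189×185/343 = 101.9388
  Public transit, Neutral: 189×56/343 = 30.8571
  Public transit, Dissatisfied: 189×102/343 = 56.2041
Contributions (O − E)²/E:
  (94 − 83.0612)²/83.0612 = 1.4406
  (40 − 25.1429)²/25.1429 = 8.7792
  (20 − 45.7959)²/45.7959 = 14.5303
  (91 − 101.9388)²/101.9388 = 1.1738
  (16 − 30.8571)²/30.8571 = 7.1534
  (82 − 56.2041)²/56.2041 = 11.8395
χ² = 1.4406 + 8.7792 + 14.5303 + 1.1738 + 7.1534 + 11.8395 = 44.917
df = (2−1)(3−1) = 2. Since 44.917 > 4.605, reject the null hypothesis of independence at α = 0.1.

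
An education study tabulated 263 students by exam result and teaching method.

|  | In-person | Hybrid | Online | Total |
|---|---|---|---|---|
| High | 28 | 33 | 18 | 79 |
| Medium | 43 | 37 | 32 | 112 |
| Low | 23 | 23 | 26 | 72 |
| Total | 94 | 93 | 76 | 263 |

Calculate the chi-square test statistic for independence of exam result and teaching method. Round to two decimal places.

4.16

Grand total N = 263.
Expected counts (row total × column total / N):
  High, In-person: 79×94/263 = 28.236
  High, Hybrid: 79×93/263 = 27.935
  High, Online: 79×76/263 = 22.829
  Medium, In-person: 112×94/263 = 40.030
  Medium, Hybrid: 112×93/263 = 39.605
  Medium, Online: 112×76/263 = 32.365
  Low, In-person: 72×94/263 = 25.734
  Low, Hybrid: 72×93/263 = 25.460
  Low, Online: 72×76/263 = 20.806
Contributions (O − E)²/E:
  (28 − 28.236)²/28.236 = 0.0020
  (33 − 27.935)²/27.935 = 0.9184
  (18 − 22.829)²/22.829 = 1.0215
  (43 − 40.030)²/40.030 = 0.2204
  (37 − 39.605)²/39.605 = 0.1713
  (32 − 32.365)²/32.365 = 0.0041
  (23 − 25.734)²/25.734 = 0.2905
  (23 − 25.460)²/25.460 = 0.2377
  (26 − 20.806)²/20.806 = 1.2966
χ² = 0.0020 + 0.9184 + 1.0215 + 0.2204 + 0.1713 + 0.0041 + 0.2905 + 0.2377 + 1.2966 = 4.16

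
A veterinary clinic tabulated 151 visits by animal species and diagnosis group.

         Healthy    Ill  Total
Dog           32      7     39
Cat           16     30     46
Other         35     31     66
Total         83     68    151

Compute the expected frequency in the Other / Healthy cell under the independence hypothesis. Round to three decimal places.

Row total (Other) = 66; column total (Healthy) = 83; grand total N = 151.
Expected count = (row total × column total) / N = 66 × 83 / 151 = 36.278.

36.278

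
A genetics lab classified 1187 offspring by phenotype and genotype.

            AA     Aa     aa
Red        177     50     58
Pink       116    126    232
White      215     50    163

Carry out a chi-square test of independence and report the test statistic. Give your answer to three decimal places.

Row totals: 285, 474, 428. Column totals: 508, 226, 453. Grand total N = 1187.
Expected counts (row total × column total / N):
  Red, AA: 285×508/1187 = 121.9714
  Red, Aa: 285×226/1187 = 54.2628
  Red, aa: 285×453/1187 = 108.7658
  Pink, AA: 474×508/1187 = 202.8576
  Pink, Aa: 474×226/1187 = 90.2477
  Pink, aa: 474×453/1187 = 180.8947
  White, AA: 428×508/1187 = 183.1710
  White, Aa: 428×226/1187 = 81.4895
  White, aa: 428×453/1187 = 163.3395
Contributions (O − E)²/E:
  (177 − 121.9714)²/121.9714 = 24.8267
  (50 − 54.2628)²/54.2628 = 0.3349
  (58 − 108.7658)²/108.7658 = 23.6946
  (116 − 202.8576)²/202.8576 = 37.1898
  (126 − 90.2477)²/90.2477 = 14.1635
  (232 − 180.8947)²/180.8947 = 14.4380
  (215 − 183.1710)²/183.1710 = 5.5308
  (50 − 81.4895)²/81.4895 = 12.1683
  (163 − 163.3395)²/163.3395 = 0.0007
χ² = 24.8267 + 0.3349 + 23.6946 + 37.1898 + 14.1635 + 14.4380 + 5.5308 + 12.1683 + 0.0007 = 132.347

132.347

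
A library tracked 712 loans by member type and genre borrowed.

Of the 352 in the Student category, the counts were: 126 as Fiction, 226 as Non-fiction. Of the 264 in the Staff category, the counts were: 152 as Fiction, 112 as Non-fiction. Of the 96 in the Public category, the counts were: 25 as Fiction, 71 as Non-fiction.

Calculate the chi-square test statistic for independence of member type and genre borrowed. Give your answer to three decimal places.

41.654

Row totals: 352, 264, 96. Column totals: 303, 409. Grand total N = 712.
Expected counts (row total × column total / N):
  Student, Fiction: 352×303/712 = 149.7978
  Student, Non-fiction: 352×409/712 = 202.2022
  Staff, Fiction: 264×303/712 = 112.3483
  Staff, Non-fiction: 264×409/712 = 151.6517
  Public, Fiction: 96×303/712 = 40.8539
  Public, Non-fiction: 96×409/712 = 55.1461
Contributions (O − E)²/E:
  (126 − 149.7978)²/149.7978 = 3.7807
  (226 − 202.2022)²/202.2022 = 2.8008
  (152 − 112.3483)²/112.3483 = 13.9945
  (112 − 151.6517)²/151.6517 = 10.3676
  (25 − 40.8539)²/40.8539 = 6.1523
  (71 − 55.1461)²/55.1461 = 4.5578
χ² = 3.7807 + 2.8008 + 13.9945 + 10.3676 + 6.1523 + 4.5578 = 41.654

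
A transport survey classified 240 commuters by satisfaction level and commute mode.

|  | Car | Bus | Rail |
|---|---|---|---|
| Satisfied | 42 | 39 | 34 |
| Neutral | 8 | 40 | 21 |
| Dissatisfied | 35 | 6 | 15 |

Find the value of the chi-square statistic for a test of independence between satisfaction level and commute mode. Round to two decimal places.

42.48

Row totals: 115, 69, 56. Column totals: 85, 85, 70. Grand total N = 240.
Expected counts (row total × column total / N):
  Satisfied, Car: 115×85/240 = 40.729
  Satisfied, Bus: 115×85/240 = 40.729
  Satisfied, Rail: 115×70/240 = 33.542
  Neutral, Car: 69×85/240 = 24.438
  Neutral, Bus: 69×85/240 = 24.438
  Neutral, Rail: 69×70/240 = 20.125
  Dissatisfied, Car: 56×85/240 = 19.833
  Dissatisfied, Bus: 56×85/240 = 19.833
  Dissatisfied, Rail: 56×70/240 = 16.333
Contributions (O − E)²/E:
  (42 − 40.729)²/40.729 = 0.0397
  (39 − 40.729)²/40.729 = 0.0734
  (34 − 33.542)²/33.542 = 0.0063
  (8 − 24.438)²/24.438 = 11.0569
  (40 − 24.438)²/24.438 = 9.9098
  (21 − 20.125)²/20.125 = 0.0380
  (35 − 19.833)²/19.833 = 11.5987
  (6 − 19.833)²/19.833 = 9.6482
  (15 − 16.333)²/16.333 = 0.1088
χ² = 0.0397 + 0.0734 + 0.0063 + 11.0569 + 9.9098 + 0.0380 + 11.5987 + 9.6482 + 0.1088 = 42.48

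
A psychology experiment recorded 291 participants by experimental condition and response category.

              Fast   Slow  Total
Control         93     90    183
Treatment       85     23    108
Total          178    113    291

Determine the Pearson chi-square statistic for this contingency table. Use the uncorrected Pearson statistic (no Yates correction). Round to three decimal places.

22.232

Grand total N = 291.
Expected counts (row total × column total / N):
  Control, Fast: 183×178/291 = 111.9381
  Control, Slow: 183×113/291 = 71.0619
  Treatment, Fast: 108×178/291 = 66.0619
  Treatment, Slow: 108×113/291 = 41.9381
Contributions (O − E)²/E:
  (93 − 111.9381)²/111.9381 = 3.2040
  (90 − 71.0619)²/71.0619 = 5.0470
  (85 − 66.0619)²/66.0619 = 5.4290
  (23 − 41.9381)²/41.9381 = 8.5519
χ² = 3.2040 + 5.0470 + 5.4290 + 8.5519 = 22.232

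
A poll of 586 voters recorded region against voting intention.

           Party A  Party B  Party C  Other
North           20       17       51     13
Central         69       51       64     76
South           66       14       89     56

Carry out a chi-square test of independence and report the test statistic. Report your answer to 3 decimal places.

Row totals: 101, 260, 225. Column totals: 155, 82, 204, 145. Grand total N = 586.
Expected counts (row total × column total / N):
  North, Party A: 101×155/586 = 26.7150
  North, Party B: 101×82/586 = 14.1331
  North, Party C: 101×204/586 = 35.1604
  North, Other: 101×145/586 = 24.9915
  Central, Party A: 260×155/586 = 68.7713
  Central, Party B: 260×82/586 = 36.3823
  Central, Party C: 260×204/586 = 90.5119
  Central, Other: 260×145/586 = 64.3345
  South, Party A: 225×155/586 = 59.5137
  South, Party B: 225×82/586 = 31.4846
  South, Party C: 225×204/586 = 78.3276
  South, Other: 225×145/586 = 55.6741
Contributions (O − E)²/E:
  (20 − 26.7150)²/26.7150 = 1.6879
  (17 − 14.1331)²/14.1331 = 0.5816
  (51 − 35.1604)²/35.1604 = 7.1357
  (13 − 24.9915)²/24.9915 = 5.7538
  (69 − 68.7713)²/68.7713 = 0.0008
  (51 − 36.3823)²/36.3823 = 5.8731
  (64 − 90.5119)²/90.5119 = 7.7656
  (76 − 64.3345)²/64.3345 = 2.1153
  (66 − 59.5137)²/59.5137 = 0.7069
  (14 − 31.4846)²/31.4846 = 9.7099
  (89 − 78.3276)²/78.3276 = 1.4542
  (56 − 55.6741)²/55.6741 = 0.0019
χ² = 1.6879 + 0.5816 + 7.1357 + 5.7538 + 0.0008 + 5.8731 + 7.7656 + 2.1153 + 0.7069 + 9.7099 + 1.4542 + 0.0019 = 42.787

42.787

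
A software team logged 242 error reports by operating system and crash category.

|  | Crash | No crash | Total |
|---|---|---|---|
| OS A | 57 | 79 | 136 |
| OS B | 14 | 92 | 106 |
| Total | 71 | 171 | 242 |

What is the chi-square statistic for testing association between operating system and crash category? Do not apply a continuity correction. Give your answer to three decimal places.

23.675

Grand total N = 242.
Expected counts (row total × column total / N):
  OS A, Crash: 136×71/242 = 39.9008
  OS A, No crash: 136×171/242 = 96.0992
  OS B, Crash: 106×71/242 = 31.0992
  OS B, No crash: 106×171/242 = 74.9008
Contributions (O − E)²/E:
  (57 − 39.9008)²/39.9008 = 7.3277
  (79 − 96.0992)²/96.0992 = 3.0425
  (14 − 31.0992)²/31.0992 = 9.4016
  (92 − 74.9008)²/74.9008 = 3.9036
χ² = 7.3277 + 3.0425 + 9.4016 + 3.9036 = 23.675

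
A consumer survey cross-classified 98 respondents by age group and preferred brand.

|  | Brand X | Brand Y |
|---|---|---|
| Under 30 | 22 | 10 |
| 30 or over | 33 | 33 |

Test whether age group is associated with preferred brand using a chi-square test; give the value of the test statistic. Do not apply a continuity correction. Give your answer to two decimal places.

3.08

Row totals: 32, 66. Column totals: 55, 43. Grand total N = 98.
Expected counts (row total × column total / N):
  Under 30, Brand X: 32×55/98 = 17.959
  Under 30, Brand Y: 32×43/98 = 14.041
  30 or over, Brand X: 66×55/98 = 37.041
  30 or over, Brand Y: 66×43/98 = 28.959
Contributions (O − E)²/E:
  (22 − 17.959)²/17.959 = 0.9093
  (10 − 14.041)²/14.041 = 1.1630
  (33 − 37.041)²/37.041 = 0.4409
  (33 − 28.959)²/28.959 = 0.5639
χ² = 0.9093 + 1.1630 + 0.4409 + 0.5639 = 3.08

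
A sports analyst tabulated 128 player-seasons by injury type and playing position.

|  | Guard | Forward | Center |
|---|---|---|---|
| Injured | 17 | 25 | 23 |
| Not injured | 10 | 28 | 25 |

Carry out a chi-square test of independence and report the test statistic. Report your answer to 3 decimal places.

Row totals: 65, 63. Column totals: 27, 53, 48. Grand total N = 128.
Expected counts (row total × column total / N):
  Injured, Guard: 65×27/128 = 13.7109
  Injured, Forward: 65×53/128 = 26.9141
  Injured, Center: 65×48/128 = 24.3750
  Not injured, Guard: 63×27/128 = 13.2891
  Not injured, Forward: 63×53/128 = 26.0859
  Not injured, Center: 63×48/128 = 23.6250
Contributions (O − E)²/E:
  (17 − 13.7109)²/13.7109 = 0.7890
  (25 − 26.9141)²/26.9141 = 0.1361
  (23 − 24.3750)²/24.3750 = 0.0776
  (10 − 13.2891)²/13.2891 = 0.8141
  (28 − 26.0859)²/26.0859 = 0.1405
  (25 − 23.6250)²/23.6250 = 0.0800
χ² = 0.7890 + 0.1361 + 0.0776 + 0.8141 + 0.1405 + 0.0800 = 2.037

2.037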